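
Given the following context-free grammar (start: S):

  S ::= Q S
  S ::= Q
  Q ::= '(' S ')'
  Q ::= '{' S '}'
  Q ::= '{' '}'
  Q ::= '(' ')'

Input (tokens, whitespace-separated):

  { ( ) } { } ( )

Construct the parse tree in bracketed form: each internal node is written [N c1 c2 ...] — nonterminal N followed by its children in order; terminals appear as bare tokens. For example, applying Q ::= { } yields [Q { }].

S
Q S
{ S } S
{ Q } S
{ ( ) } S
{ ( ) } Q S
{ ( ) } { } S
{ ( ) } { } Q
{ ( ) } { } ( )

[S [Q { [S [Q ( )]] }] [S [Q { }] [S [Q ( )]]]]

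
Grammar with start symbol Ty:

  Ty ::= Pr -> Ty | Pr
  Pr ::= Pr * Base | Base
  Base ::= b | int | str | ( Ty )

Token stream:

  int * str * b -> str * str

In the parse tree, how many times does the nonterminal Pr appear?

[Ty [Pr [Pr [Pr [Base int]] * [Base str]] * [Base b]] -> [Ty [Pr [Pr [Base str]] * [Base str]]]]

5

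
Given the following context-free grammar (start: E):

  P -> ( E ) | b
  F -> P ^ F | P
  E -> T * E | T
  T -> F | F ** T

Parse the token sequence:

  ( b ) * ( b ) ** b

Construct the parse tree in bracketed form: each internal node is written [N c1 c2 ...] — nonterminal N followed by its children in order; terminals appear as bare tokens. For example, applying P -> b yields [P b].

[E [T [F [P ( [E [T [F [P b]]]] )]]] * [E [T [F [P ( [E [T [F [P b]]]] )]] ** [T [F [P b]]]]]]

E
T * E
F * E
P * E
( E ) * E
( T ) * E
( F ) * E
( P ) * E
( b ) * E
( b ) * T
( b ) * F ** T
( b ) * P ** T
( b ) * ( E ) ** T
( b ) * ( T ) ** T
( b ) * ( F ) ** T
( b ) * ( P ) ** T
( b ) * ( b ) ** T
( b ) * ( b ) ** F
( b ) * ( b ) ** P
( b ) * ( b ) ** b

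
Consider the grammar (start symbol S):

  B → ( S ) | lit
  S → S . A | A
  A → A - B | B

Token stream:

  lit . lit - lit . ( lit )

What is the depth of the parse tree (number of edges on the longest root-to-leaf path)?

[S [S [S [A [B lit]]] . [A [A [B lit]] - [B lit]]] . [A [B ( [S [A [B lit]]] )]]]

6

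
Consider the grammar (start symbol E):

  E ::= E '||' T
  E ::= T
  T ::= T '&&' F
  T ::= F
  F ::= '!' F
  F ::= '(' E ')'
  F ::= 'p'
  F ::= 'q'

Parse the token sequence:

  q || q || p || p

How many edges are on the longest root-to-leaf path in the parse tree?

[E [E [E [E [T [F q]]] || [T [F q]]] || [T [F p]]] || [T [F p]]]

6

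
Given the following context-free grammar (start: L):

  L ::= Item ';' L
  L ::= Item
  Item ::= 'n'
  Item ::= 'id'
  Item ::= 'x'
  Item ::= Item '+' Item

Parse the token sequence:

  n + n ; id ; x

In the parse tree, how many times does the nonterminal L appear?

3

[L [Item [Item n] + [Item n]] ; [L [Item id] ; [L [Item x]]]]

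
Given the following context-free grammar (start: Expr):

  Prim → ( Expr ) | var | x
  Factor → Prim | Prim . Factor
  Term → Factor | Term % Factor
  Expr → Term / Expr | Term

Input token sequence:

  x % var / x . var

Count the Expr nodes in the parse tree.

2

[Expr [Term [Term [Factor [Prim x]]] % [Factor [Prim var]]] / [Expr [Term [Factor [Prim x] . [Factor [Prim var]]]]]]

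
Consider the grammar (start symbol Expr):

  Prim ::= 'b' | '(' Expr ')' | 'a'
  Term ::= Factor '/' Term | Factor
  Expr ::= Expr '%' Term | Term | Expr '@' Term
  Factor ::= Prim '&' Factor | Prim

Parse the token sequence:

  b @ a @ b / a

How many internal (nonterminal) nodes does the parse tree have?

15

[Expr [Expr [Expr [Term [Factor [Prim b]]]] @ [Term [Factor [Prim a]]]] @ [Term [Factor [Prim b]] / [Term [Factor [Prim a]]]]]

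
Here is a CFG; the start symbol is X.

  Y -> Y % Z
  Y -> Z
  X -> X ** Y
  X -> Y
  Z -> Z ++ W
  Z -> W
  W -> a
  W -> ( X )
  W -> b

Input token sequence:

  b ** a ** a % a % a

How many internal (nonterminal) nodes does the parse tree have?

[X [X [X [Y [Z [W b]]]] ** [Y [Z [W a]]]] ** [Y [Y [Y [Z [W a]]] % [Z [W a]]] % [Z [W a]]]]

18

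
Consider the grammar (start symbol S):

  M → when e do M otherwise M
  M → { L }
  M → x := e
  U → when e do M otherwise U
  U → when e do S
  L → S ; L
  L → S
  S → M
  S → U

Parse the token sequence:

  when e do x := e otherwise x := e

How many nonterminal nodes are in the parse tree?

4

[S [M when e do [M x := e] otherwise [M x := e]]]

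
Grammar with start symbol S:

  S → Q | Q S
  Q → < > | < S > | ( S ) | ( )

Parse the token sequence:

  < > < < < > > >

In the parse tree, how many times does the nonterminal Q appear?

[S [Q < >] [S [Q < [S [Q < [S [Q < >]] >]] >]]]

4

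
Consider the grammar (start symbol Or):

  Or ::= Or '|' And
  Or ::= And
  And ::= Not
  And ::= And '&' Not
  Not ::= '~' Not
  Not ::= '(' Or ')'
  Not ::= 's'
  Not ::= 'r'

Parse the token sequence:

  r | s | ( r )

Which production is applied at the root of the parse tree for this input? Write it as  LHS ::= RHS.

[Or [Or [Or [And [Not r]]] | [And [Not s]]] | [And [Not ( [Or [And [Not r]]] )]]]

Or ::= Or '|' And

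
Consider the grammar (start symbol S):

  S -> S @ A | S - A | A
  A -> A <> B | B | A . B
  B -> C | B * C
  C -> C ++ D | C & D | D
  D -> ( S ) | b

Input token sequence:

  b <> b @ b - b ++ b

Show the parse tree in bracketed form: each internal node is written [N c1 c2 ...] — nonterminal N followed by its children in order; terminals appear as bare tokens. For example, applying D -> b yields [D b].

[S [S [S [A [A [B [C [D b]]]] <> [B [C [D b]]]]] @ [A [B [C [D b]]]]] - [A [B [C [C [D b]] ++ [D b]]]]]

S
S - A
S @ A - A
A @ A - A
A <> B @ A - A
B <> B @ A - A
C <> B @ A - A
D <> B @ A - A
b <> B @ A - A
b <> C @ A - A
b <> D @ A - A
b <> b @ A - A
b <> b @ B - A
b <> b @ C - A
b <> b @ D - A
b <> b @ b - A
b <> b @ b - B
b <> b @ b - C
b <> b @ b - C ++ D
b <> b @ b - D ++ D
b <> b @ b - b ++ D
b <> b @ b - b ++ b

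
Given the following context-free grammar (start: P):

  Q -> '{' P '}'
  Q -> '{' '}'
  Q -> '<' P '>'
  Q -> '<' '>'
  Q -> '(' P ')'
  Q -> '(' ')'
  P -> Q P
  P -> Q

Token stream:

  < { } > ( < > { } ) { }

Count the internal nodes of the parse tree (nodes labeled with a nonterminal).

12

[P [Q < [P [Q { }]] >] [P [Q ( [P [Q < >] [P [Q { }]]] )] [P [Q { }]]]]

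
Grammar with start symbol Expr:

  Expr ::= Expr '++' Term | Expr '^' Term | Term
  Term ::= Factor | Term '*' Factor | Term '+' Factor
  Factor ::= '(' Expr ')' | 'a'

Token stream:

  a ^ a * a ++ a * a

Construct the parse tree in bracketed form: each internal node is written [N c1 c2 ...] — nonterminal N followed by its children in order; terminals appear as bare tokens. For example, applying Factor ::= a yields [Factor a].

[Expr [Expr [Expr [Term [Factor a]]] ^ [Term [Term [Factor a]] * [Factor a]]] ++ [Term [Term [Factor a]] * [Factor a]]]

Expr
Expr ++ Term
Expr ^ Term ++ Term
Term ^ Term ++ Term
Factor ^ Term ++ Term
a ^ Term ++ Term
a ^ Term * Factor ++ Term
a ^ Factor * Factor ++ Term
a ^ a * Factor ++ Term
a ^ a * a ++ Term
a ^ a * a ++ Term * Factor
a ^ a * a ++ Factor * Factor
a ^ a * a ++ a * Factor
a ^ a * a ++ a * a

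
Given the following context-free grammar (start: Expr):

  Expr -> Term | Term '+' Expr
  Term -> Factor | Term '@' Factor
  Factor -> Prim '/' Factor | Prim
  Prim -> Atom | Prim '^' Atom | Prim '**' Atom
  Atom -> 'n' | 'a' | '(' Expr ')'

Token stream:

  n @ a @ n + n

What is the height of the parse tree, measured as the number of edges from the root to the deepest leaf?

7

[Expr [Term [Term [Term [Factor [Prim [Atom n]]]] @ [Factor [Prim [Atom a]]]] @ [Factor [Prim [Atom n]]]] + [Expr [Term [Factor [Prim [Atom n]]]]]]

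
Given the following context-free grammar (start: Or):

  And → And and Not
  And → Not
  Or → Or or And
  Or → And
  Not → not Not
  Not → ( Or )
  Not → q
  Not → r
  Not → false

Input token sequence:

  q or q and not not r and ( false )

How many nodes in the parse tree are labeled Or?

3

[Or [Or [And [Not q]]] or [And [And [And [Not q]] and [Not not [Not not [Not r]]]] and [Not ( [Or [And [Not false]]] )]]]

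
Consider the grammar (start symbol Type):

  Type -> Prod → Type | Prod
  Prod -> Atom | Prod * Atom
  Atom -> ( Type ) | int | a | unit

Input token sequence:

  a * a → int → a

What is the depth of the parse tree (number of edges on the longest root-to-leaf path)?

[Type [Prod [Prod [Atom a]] * [Atom a]] → [Type [Prod [Atom int]] → [Type [Prod [Atom a]]]]]

5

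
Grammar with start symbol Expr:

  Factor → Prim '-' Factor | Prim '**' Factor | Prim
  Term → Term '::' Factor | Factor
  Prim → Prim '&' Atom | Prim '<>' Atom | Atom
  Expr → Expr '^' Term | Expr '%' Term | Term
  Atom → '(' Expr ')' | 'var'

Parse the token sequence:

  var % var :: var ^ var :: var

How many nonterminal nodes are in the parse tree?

[Expr [Expr [Expr [Term [Factor [Prim [Atom var]]]]] % [Term [Term [Factor [Prim [Atom var]]]] :: [Factor [Prim [Atom var]]]]] ^ [Term [Term [Factor [Prim [Atom var]]]] :: [Factor [Prim [Atom var]]]]]

23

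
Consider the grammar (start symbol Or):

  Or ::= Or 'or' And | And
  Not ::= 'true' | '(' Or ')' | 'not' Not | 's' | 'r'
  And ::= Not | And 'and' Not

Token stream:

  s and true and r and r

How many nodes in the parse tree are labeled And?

4

[Or [And [And [And [And [Not s]] and [Not true]] and [Not r]] and [Not r]]]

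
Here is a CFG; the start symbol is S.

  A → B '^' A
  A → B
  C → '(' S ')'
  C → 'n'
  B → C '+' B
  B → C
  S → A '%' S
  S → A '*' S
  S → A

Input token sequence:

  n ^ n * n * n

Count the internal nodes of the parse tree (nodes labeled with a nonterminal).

15

[S [A [B [C n]] ^ [A [B [C n]]]] * [S [A [B [C n]]] * [S [A [B [C n]]]]]]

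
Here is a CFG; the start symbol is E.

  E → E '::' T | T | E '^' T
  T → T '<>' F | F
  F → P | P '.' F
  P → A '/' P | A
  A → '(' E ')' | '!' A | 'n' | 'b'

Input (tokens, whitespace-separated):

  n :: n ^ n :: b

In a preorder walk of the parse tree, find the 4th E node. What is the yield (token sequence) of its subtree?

[E [E [E [E [T [F [P [A n]]]]] :: [T [F [P [A n]]]]] ^ [T [F [P [A n]]]]] :: [T [F [P [A b]]]]]

n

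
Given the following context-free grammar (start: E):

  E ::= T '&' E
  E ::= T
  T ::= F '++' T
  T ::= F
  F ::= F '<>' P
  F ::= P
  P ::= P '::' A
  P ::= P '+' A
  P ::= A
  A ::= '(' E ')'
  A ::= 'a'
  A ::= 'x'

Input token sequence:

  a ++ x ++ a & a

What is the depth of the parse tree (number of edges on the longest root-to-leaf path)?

7

[E [T [F [P [A a]]] ++ [T [F [P [A x]]] ++ [T [F [P [A a]]]]]] & [E [T [F [P [A a]]]]]]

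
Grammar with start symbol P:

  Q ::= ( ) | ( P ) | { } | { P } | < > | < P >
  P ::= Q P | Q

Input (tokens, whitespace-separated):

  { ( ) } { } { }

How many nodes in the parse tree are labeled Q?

[P [Q { [P [Q ( )]] }] [P [Q { }] [P [Q { }]]]]

4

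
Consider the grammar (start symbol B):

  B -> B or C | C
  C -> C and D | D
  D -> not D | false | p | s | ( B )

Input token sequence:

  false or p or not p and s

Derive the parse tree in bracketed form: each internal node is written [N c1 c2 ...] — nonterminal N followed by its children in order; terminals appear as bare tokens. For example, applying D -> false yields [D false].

B
B or C
B or C or C
C or C or C
D or C or C
false or C or C
false or D or C
false or p or C
false or p or C and D
false or p or D and D
false or p or not D and D
false or p or not p and D
false or p or not p and s

[B [B [B [C [D false]]] or [C [D p]]] or [C [C [D not [D p]]] and [D s]]]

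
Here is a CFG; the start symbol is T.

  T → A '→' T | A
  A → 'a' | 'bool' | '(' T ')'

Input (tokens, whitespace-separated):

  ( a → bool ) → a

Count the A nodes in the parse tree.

4

[T [A ( [T [A a] → [T [A bool]]] )] → [T [A a]]]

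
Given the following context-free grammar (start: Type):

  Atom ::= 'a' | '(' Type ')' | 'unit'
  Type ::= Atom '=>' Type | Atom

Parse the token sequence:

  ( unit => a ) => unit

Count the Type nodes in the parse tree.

4

[Type [Atom ( [Type [Atom unit] => [Type [Atom a]]] )] => [Type [Atom unit]]]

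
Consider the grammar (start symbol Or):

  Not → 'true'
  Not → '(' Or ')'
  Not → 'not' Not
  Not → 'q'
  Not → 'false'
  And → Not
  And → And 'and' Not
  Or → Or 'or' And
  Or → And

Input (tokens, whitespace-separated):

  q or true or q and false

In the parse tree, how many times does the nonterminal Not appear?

4

[Or [Or [Or [And [Not q]]] or [And [Not true]]] or [And [And [Not q]] and [Not false]]]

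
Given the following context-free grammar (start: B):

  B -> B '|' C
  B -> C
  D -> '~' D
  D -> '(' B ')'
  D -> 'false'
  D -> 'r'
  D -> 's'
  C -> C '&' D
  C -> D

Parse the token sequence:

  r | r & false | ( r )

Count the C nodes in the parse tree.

[B [B [B [C [D r]]] | [C [C [D r]] & [D false]]] | [C [D ( [B [C [D r]]] )]]]

5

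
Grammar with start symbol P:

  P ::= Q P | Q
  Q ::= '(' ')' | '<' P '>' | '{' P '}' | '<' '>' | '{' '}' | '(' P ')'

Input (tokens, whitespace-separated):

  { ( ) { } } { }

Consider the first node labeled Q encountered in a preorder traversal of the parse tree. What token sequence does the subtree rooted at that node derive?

{ ( ) { } }

[P [Q { [P [Q ( )] [P [Q { }]]] }] [P [Q { }]]]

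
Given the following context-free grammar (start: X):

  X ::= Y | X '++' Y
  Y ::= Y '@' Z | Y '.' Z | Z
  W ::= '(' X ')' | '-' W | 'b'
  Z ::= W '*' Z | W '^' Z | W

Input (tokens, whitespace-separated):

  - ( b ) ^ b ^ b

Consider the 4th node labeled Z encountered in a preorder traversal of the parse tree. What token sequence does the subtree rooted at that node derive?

[X [Y [Z [W - [W ( [X [Y [Z [W b]]]] )]] ^ [Z [W b] ^ [Z [W b]]]]]]

b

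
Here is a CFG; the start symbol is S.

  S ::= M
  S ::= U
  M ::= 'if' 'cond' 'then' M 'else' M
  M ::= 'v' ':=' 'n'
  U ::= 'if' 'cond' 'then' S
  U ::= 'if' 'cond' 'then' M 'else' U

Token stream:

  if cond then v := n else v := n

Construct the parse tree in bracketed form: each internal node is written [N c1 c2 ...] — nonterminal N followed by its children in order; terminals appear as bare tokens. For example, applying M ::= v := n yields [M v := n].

S
M
if cond then M else M
if cond then v := n else M
if cond then v := n else v := n

[S [M if cond then [M v := n] else [M v := n]]]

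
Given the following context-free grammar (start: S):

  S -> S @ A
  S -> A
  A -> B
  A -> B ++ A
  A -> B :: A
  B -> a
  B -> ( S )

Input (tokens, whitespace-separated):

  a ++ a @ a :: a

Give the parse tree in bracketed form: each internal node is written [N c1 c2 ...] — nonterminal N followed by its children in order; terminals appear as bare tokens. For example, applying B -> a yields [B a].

[S [S [A [B a] ++ [A [B a]]]] @ [A [B a] :: [A [B a]]]]

S
S @ A
A @ A
B ++ A @ A
a ++ A @ A
a ++ B @ A
a ++ a @ A
a ++ a @ B :: A
a ++ a @ a :: A
a ++ a @ a :: B
a ++ a @ a :: a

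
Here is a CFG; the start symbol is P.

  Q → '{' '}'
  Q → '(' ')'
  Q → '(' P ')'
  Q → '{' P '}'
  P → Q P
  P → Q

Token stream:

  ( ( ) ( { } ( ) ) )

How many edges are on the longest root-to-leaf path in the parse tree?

[P [Q ( [P [Q ( )] [P [Q ( [P [Q { }] [P [Q ( )]]] )]]] )]]

8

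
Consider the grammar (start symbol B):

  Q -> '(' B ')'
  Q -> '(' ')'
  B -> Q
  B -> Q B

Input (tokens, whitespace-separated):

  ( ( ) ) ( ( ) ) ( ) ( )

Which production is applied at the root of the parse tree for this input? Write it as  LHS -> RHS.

B -> Q B

[B [Q ( [B [Q ( )]] )] [B [Q ( [B [Q ( )]] )] [B [Q ( )] [B [Q ( )]]]]]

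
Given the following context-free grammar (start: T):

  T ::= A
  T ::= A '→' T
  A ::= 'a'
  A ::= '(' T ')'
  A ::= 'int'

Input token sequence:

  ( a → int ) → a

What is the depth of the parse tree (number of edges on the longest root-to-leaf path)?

5

[T [A ( [T [A a] → [T [A int]]] )] → [T [A a]]]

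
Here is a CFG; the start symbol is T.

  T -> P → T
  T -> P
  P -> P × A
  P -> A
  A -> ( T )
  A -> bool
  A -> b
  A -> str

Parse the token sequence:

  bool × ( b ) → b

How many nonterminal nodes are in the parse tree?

[T [P [P [A bool]] × [A ( [T [P [A b]]] )]] → [T [P [A b]]]]

11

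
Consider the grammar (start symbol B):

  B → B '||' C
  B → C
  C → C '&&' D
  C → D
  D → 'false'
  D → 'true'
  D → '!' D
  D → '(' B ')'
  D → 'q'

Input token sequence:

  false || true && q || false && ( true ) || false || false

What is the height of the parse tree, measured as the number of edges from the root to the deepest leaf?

[B [B [B [B [B [C [D false]]] || [C [C [D true]] && [D q]]] || [C [C [D false]] && [D ( [B [C [D true]]] )]]] || [C [D false]]] || [C [D false]]]

8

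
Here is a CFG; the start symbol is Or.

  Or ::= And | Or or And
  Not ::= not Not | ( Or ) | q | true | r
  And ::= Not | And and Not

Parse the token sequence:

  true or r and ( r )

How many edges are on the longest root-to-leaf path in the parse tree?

[Or [Or [And [Not true]]] or [And [And [Not r]] and [Not ( [Or [And [Not r]]] )]]]

6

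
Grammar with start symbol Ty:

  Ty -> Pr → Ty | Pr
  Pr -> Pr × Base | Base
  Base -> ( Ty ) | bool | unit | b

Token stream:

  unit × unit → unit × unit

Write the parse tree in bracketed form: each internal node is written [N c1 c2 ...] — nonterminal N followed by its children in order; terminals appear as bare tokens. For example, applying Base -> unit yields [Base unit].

Ty
Pr → Ty
Pr × Base → Ty
Base × Base → Ty
unit × Base → Ty
unit × unit → Ty
unit × unit → Pr
unit × unit → Pr × Base
unit × unit → Base × Base
unit × unit → unit × Base
unit × unit → unit × unit

[Ty [Pr [Pr [Base unit]] × [Base unit]] → [Ty [Pr [Pr [Base unit]] × [Base unit]]]]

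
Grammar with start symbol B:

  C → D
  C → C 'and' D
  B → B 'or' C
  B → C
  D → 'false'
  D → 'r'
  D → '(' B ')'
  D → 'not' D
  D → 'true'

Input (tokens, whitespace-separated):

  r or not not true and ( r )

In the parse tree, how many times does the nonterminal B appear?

[B [B [C [D r]]] or [C [C [D not [D not [D true]]]] and [D ( [B [C [D r]]] )]]]

3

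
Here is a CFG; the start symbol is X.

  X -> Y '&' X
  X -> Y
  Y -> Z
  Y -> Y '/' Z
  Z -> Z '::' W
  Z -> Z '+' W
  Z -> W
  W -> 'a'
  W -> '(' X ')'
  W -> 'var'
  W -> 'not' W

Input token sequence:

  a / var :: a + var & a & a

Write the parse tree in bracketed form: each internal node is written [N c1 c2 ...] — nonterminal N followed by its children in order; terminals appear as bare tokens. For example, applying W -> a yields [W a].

X
Y & X
Y / Z & X
Z / Z & X
W / Z & X
a / Z & X
a / Z + W & X
a / Z :: W + W & X
a / W :: W + W & X
a / var :: W + W & X
a / var :: a + W & X
a / var :: a + var & X
a / var :: a + var & Y & X
a / var :: a + var & Z & X
a / var :: a + var & W & X
a / var :: a + var & a & X
a / var :: a + var & a & Y
a / var :: a + var & a & Z
a / var :: a + var & a & W
a / var :: a + var & a & a

[X [Y [Y [Z [W a]]] / [Z [Z [Z [W var]] :: [W a]] + [W var]]] & [X [Y [Z [W a]]] & [X [Y [Z [W a]]]]]]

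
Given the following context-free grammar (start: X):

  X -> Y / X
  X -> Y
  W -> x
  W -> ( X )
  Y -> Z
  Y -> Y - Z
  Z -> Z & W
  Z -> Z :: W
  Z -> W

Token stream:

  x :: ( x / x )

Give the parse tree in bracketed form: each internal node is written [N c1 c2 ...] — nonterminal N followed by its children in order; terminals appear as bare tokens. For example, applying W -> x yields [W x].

[X [Y [Z [Z [W x]] :: [W ( [X [Y [Z [W x]]] / [X [Y [Z [W x]]]]] )]]]]

X
Y
Z
Z :: W
W :: W
x :: W
x :: ( X )
x :: ( Y / X )
x :: ( Z / X )
x :: ( W / X )
x :: ( x / X )
x :: ( x / Y )
x :: ( x / Z )
x :: ( x / W )
x :: ( x / x )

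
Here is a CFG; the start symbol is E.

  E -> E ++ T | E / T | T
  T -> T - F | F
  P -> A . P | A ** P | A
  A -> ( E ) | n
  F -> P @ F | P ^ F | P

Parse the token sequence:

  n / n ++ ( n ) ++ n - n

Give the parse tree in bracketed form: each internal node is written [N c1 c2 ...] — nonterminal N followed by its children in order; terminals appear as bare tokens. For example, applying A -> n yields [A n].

[E [E [E [E [T [F [P [A n]]]]] / [T [F [P [A n]]]]] ++ [T [F [P [A ( [E [T [F [P [A n]]]]] )]]]]] ++ [T [T [F [P [A n]]]] - [F [P [A n]]]]]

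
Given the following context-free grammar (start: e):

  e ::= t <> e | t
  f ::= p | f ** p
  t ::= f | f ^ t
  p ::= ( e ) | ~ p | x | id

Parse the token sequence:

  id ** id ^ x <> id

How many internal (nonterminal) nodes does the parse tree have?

[e [t [f [f [p id]] ** [p id]] ^ [t [f [p x]]]] <> [e [t [f [p id]]]]]

13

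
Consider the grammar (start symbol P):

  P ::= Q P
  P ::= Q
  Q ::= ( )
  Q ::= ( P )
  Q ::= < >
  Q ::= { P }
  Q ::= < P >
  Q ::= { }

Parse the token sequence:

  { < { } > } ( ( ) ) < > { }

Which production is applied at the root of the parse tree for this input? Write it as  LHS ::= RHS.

[P [Q { [P [Q < [P [Q { }]] >]] }] [P [Q ( [P [Q ( )]] )] [P [Q < >] [P [Q { }]]]]]

P ::= Q P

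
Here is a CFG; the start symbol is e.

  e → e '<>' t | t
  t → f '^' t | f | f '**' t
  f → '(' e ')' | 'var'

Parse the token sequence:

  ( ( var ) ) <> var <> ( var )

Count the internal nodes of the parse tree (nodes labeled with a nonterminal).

[e [e [e [t [f ( [e [t [f ( [e [t [f var]]] )]]] )]]] <> [t [f var]]] <> [t [f ( [e [t [f var]]] )]]]

18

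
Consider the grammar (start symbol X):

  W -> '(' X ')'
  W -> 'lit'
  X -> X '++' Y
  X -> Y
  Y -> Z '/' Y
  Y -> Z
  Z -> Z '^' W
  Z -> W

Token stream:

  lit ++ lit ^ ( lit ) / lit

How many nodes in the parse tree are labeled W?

5

[X [X [Y [Z [W lit]]]] ++ [Y [Z [Z [W lit]] ^ [W ( [X [Y [Z [W lit]]]] )]] / [Y [Z [W lit]]]]]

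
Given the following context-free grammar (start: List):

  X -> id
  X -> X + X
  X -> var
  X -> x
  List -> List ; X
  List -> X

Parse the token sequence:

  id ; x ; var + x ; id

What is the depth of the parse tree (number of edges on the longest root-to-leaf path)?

[List [List [List [List [X id]] ; [X x]] ; [X [X var] + [X x]]] ; [X id]]

5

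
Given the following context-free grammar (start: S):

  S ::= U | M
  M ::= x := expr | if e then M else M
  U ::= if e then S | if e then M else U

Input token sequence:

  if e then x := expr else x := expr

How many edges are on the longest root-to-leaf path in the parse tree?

[S [M if e then [M x := expr] else [M x := expr]]]

3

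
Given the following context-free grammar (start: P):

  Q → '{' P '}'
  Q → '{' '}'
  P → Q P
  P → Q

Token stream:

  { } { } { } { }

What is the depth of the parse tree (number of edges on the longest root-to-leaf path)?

5

[P [Q { }] [P [Q { }] [P [Q { }] [P [Q { }]]]]]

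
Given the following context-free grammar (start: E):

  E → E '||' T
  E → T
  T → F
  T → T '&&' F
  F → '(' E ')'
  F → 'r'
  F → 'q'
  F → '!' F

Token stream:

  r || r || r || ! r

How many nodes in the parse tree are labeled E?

4

[E [E [E [E [T [F r]]] || [T [F r]]] || [T [F r]]] || [T [F ! [F r]]]]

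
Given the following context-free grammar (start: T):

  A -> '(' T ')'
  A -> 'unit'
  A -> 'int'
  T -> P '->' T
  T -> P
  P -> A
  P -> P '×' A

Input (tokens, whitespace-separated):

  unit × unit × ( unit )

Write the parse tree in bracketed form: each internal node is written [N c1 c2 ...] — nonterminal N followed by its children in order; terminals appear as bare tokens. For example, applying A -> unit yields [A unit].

[T [P [P [P [A unit]] × [A unit]] × [A ( [T [P [A unit]]] )]]]

T
P
P × A
P × A × A
A × A × A
unit × A × A
unit × unit × A
unit × unit × ( T )
unit × unit × ( P )
unit × unit × ( A )
unit × unit × ( unit )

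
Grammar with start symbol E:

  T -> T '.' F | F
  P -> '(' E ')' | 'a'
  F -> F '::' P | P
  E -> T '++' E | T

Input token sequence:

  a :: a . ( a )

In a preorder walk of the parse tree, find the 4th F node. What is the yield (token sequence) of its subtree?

[E [T [T [F [F [P a]] :: [P a]]] . [F [P ( [E [T [F [P a]]]] )]]]]

a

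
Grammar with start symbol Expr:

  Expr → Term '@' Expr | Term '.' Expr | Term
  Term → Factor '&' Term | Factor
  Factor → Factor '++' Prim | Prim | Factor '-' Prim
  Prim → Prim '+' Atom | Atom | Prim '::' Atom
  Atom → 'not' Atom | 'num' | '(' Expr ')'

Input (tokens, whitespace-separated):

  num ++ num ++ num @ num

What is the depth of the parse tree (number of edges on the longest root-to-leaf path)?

[Expr [Term [Factor [Factor [Factor [Prim [Atom num]]] ++ [Prim [Atom num]]] ++ [Prim [Atom num]]]] @ [Expr [Term [Factor [Prim [Atom num]]]]]]

7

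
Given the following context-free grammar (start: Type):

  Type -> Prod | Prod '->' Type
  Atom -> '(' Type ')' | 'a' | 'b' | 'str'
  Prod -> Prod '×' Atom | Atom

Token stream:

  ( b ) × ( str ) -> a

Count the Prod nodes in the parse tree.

[Type [Prod [Prod [Atom ( [Type [Prod [Atom b]]] )]] × [Atom ( [Type [Prod [Atom str]]] )]] -> [Type [Prod [Atom a]]]]

5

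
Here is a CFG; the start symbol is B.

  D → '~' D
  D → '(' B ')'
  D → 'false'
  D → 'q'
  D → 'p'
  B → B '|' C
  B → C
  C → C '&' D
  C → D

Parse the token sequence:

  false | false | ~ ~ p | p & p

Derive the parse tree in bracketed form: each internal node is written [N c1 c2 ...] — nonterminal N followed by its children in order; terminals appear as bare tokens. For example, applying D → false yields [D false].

B
B | C
B | C | C
B | C | C | C
C | C | C | C
D | C | C | C
false | C | C | C
false | D | C | C
false | false | C | C
false | false | D | C
false | false | ~ D | C
false | false | ~ ~ D | C
false | false | ~ ~ p | C
false | false | ~ ~ p | C & D
false | false | ~ ~ p | D & D
false | false | ~ ~ p | p & D
false | false | ~ ~ p | p & p

[B [B [B [B [C [D false]]] | [C [D false]]] | [C [D ~ [D ~ [D p]]]]] | [C [C [D p]] & [D p]]]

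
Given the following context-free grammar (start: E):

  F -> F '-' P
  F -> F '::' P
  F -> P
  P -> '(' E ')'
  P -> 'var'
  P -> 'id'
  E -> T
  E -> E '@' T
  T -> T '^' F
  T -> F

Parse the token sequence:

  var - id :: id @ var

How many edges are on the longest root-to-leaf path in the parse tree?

[E [E [T [F [F [F [P var]] - [P id]] :: [P id]]]] @ [T [F [P var]]]]

7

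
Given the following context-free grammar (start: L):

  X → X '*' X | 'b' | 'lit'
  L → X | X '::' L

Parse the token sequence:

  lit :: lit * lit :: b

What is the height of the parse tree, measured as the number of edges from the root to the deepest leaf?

[L [X lit] :: [L [X [X lit] * [X lit]] :: [L [X b]]]]

4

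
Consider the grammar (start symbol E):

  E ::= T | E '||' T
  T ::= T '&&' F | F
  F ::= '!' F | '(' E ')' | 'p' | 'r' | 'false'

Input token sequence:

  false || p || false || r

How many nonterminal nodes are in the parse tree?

[E [E [E [E [T [F false]]] || [T [F p]]] || [T [F false]]] || [T [F r]]]

12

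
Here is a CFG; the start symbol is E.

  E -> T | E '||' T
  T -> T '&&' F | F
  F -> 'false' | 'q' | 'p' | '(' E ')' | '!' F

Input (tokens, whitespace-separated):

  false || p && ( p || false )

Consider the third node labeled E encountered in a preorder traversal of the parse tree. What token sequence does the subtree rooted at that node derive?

[E [E [T [F false]]] || [T [T [F p]] && [F ( [E [E [T [F p]]] || [T [F false]]] )]]]

p || false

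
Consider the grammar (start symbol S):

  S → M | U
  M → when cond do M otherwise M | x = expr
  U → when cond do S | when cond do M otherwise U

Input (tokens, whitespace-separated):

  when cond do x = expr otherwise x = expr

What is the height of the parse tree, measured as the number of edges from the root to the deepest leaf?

[S [M when cond do [M x = expr] otherwise [M x = expr]]]

3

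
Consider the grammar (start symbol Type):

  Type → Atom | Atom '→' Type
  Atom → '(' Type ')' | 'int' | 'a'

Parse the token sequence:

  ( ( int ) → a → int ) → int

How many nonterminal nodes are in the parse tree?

[Type [Atom ( [Type [Atom ( [Type [Atom int]] )] → [Type [Atom a] → [Type [Atom int]]]] )] → [Type [Atom int]]]

12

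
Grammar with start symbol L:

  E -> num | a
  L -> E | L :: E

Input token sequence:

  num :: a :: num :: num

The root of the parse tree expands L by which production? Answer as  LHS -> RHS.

L -> L :: E

[L [L [L [L [E num]] :: [E a]] :: [E num]] :: [E num]]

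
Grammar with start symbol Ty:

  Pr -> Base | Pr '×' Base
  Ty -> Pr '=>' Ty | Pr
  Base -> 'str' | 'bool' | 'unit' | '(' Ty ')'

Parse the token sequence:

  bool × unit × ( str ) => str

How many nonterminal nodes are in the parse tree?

[Ty [Pr [Pr [Pr [Base bool]] × [Base unit]] × [Base ( [Ty [Pr [Base str]]] )]] => [Ty [Pr [Base str]]]]

13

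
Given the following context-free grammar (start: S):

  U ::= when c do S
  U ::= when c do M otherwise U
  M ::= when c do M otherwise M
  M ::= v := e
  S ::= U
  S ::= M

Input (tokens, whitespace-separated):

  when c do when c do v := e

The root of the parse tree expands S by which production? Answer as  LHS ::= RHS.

[S [U when c do [S [U when c do [S [M v := e]]]]]]

S ::= U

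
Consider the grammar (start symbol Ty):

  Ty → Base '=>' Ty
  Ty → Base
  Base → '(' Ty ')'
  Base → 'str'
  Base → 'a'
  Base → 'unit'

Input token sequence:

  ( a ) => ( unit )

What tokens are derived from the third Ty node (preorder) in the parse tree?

( unit )

[Ty [Base ( [Ty [Base a]] )] => [Ty [Base ( [Ty [Base unit]] )]]]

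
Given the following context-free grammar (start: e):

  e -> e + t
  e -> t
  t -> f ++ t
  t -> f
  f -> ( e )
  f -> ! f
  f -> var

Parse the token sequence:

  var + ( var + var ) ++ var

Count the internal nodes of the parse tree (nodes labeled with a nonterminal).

[e [e [t [f var]]] + [t [f ( [e [e [t [f var]]] + [t [f var]]] )] ++ [t [f var]]]]

14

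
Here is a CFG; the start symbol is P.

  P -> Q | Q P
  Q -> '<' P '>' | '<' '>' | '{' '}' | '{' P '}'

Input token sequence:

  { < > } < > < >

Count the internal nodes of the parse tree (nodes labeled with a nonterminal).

[P [Q { [P [Q < >]] }] [P [Q < >] [P [Q < >]]]]

8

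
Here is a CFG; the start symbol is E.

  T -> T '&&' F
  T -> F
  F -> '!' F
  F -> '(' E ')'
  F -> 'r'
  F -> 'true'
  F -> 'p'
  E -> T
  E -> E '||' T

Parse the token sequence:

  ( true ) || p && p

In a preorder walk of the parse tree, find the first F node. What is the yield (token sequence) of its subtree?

( true )

[E [E [T [F ( [E [T [F true]]] )]]] || [T [T [F p]] && [F p]]]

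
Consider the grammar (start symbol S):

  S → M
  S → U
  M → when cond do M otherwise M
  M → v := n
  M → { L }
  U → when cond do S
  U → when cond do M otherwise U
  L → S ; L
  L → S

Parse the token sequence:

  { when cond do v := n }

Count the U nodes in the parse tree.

[S [M { [L [S [U when cond do [S [M v := n]]]]] }]]

1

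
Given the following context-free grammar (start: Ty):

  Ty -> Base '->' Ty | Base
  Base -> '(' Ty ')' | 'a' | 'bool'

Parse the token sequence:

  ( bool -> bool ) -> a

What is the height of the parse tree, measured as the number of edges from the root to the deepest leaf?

[Ty [Base ( [Ty [Base bool] -> [Ty [Base bool]]] )] -> [Ty [Base a]]]

5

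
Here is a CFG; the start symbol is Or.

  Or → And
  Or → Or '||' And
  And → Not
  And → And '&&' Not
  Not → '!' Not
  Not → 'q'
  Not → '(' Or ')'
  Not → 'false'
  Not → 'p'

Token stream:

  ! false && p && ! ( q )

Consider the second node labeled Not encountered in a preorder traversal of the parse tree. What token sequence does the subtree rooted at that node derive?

false

[Or [And [And [And [Not ! [Not false]]] && [Not p]] && [Not ! [Not ( [Or [And [Not q]]] )]]]]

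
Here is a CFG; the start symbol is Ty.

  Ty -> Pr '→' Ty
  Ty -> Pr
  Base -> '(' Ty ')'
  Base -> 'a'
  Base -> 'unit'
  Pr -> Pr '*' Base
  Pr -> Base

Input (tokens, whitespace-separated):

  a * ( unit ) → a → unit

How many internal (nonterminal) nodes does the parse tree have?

14

[Ty [Pr [Pr [Base a]] * [Base ( [Ty [Pr [Base unit]]] )]] → [Ty [Pr [Base a]] → [Ty [Pr [Base unit]]]]]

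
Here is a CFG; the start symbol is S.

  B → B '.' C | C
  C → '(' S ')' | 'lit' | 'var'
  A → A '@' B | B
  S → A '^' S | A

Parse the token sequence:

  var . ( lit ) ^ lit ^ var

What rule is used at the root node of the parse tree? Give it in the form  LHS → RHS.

S → A '^' S

[S [A [B [B [C var]] . [C ( [S [A [B [C lit]]]] )]]] ^ [S [A [B [C lit]]] ^ [S [A [B [C var]]]]]]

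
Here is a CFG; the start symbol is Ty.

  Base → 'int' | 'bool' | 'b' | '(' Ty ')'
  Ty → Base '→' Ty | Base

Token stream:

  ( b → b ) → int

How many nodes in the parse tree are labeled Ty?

4

[Ty [Base ( [Ty [Base b] → [Ty [Base b]]] )] → [Ty [Base int]]]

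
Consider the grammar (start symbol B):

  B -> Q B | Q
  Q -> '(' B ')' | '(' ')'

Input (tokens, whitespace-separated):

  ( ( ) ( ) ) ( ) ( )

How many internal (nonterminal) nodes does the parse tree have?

10

[B [Q ( [B [Q ( )] [B [Q ( )]]] )] [B [Q ( )] [B [Q ( )]]]]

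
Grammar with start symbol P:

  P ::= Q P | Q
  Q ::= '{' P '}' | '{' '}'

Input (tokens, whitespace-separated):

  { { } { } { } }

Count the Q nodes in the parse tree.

4

[P [Q { [P [Q { }] [P [Q { }] [P [Q { }]]]] }]]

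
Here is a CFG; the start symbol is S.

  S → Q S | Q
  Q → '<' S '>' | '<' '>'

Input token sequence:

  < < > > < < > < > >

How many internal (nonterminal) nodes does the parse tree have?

10

[S [Q < [S [Q < >]] >] [S [Q < [S [Q < >] [S [Q < >]]] >]]]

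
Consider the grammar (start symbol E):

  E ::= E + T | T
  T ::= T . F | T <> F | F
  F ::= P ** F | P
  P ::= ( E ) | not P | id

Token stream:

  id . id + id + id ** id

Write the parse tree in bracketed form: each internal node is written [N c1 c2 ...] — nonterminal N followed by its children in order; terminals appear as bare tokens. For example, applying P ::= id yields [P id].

E
E + T
E + T + T
T + T + T
T . F + T + T
F . F + T + T
P . F + T + T
id . F + T + T
id . P + T + T
id . id + T + T
id . id + F + T
id . id + P + T
id . id + id + T
id . id + id + F
id . id + id + P ** F
id . id + id + id ** F
id . id + id + id ** P
id . id + id + id ** id

[E [E [E [T [T [F [P id]]] . [F [P id]]]] + [T [F [P id]]]] + [T [F [P id] ** [F [P id]]]]]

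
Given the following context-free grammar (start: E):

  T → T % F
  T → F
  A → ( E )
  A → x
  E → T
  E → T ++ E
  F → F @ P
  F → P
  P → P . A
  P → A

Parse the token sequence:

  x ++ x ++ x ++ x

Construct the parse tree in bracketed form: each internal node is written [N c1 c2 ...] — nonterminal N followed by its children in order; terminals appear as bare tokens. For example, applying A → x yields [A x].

[E [T [F [P [A x]]]] ++ [E [T [F [P [A x]]]] ++ [E [T [F [P [A x]]]] ++ [E [T [F [P [A x]]]]]]]]

E
T ++ E
F ++ E
P ++ E
A ++ E
x ++ E
x ++ T ++ E
x ++ F ++ E
x ++ P ++ E
x ++ A ++ E
x ++ x ++ E
x ++ x ++ T ++ E
x ++ x ++ F ++ E
x ++ x ++ P ++ E
x ++ x ++ A ++ E
x ++ x ++ x ++ E
x ++ x ++ x ++ T
x ++ x ++ x ++ F
x ++ x ++ x ++ P
x ++ x ++ x ++ A
x ++ x ++ x ++ x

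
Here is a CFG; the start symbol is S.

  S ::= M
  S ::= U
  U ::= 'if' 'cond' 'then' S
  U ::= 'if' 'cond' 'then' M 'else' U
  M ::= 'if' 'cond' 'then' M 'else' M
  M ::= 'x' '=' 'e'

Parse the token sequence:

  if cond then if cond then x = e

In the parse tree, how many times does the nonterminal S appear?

3

[S [U if cond then [S [U if cond then [S [M x = e]]]]]]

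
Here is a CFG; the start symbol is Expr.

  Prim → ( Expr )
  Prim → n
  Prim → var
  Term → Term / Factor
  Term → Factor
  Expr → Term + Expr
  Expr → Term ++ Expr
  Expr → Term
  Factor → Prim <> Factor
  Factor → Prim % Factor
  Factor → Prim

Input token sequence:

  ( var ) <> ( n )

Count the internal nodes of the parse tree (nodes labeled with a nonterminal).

[Expr [Term [Factor [Prim ( [Expr [Term [Factor [Prim var]]]] )] <> [Factor [Prim ( [Expr [Term [Factor [Prim n]]]] )]]]]]

14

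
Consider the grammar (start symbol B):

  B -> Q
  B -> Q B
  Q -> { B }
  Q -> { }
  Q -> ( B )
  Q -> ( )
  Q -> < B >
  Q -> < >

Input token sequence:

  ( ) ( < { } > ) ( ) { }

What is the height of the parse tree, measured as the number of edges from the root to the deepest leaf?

7

[B [Q ( )] [B [Q ( [B [Q < [B [Q { }]] >]] )] [B [Q ( )] [B [Q { }]]]]]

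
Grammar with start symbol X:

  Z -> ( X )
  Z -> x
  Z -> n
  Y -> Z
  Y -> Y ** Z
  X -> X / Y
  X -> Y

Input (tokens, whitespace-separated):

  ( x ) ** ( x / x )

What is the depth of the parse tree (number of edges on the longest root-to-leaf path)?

[X [Y [Y [Z ( [X [Y [Z x]]] )]] ** [Z ( [X [X [Y [Z x]]] / [Y [Z x]]] )]]]

7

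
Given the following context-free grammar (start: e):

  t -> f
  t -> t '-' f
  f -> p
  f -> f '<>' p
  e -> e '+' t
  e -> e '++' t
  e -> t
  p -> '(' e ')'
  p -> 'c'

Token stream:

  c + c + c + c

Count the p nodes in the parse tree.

4

[e [e [e [e [t [f [p c]]]] + [t [f [p c]]]] + [t [f [p c]]]] + [t [f [p c]]]]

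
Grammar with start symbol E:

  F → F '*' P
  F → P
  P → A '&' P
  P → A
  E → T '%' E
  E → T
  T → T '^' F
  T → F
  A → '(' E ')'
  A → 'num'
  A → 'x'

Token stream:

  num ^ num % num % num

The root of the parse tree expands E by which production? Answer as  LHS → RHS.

E → T '%' E

[E [T [T [F [P [A num]]]] ^ [F [P [A num]]]] % [E [T [F [P [A num]]]] % [E [T [F [P [A num]]]]]]]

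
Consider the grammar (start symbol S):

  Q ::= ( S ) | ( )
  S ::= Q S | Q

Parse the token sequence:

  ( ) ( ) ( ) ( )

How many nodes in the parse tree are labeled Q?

[S [Q ( )] [S [Q ( )] [S [Q ( )] [S [Q ( )]]]]]

4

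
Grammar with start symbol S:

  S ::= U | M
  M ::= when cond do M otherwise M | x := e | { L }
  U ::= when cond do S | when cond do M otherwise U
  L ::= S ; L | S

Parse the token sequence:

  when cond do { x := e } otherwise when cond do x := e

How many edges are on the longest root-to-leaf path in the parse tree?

6

[S [U when cond do [M { [L [S [M x := e]]] }] otherwise [U when cond do [S [M x := e]]]]]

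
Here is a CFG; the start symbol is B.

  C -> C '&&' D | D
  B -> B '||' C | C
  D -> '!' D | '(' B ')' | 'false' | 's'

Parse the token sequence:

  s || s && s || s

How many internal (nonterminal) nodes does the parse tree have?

11

[B [B [B [C [D s]]] || [C [C [D s]] && [D s]]] || [C [D s]]]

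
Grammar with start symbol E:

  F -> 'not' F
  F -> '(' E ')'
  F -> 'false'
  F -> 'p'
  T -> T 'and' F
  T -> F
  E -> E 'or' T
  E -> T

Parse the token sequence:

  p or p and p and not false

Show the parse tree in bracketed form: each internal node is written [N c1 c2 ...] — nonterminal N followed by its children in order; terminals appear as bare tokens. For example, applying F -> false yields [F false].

[E [E [T [F p]]] or [T [T [T [F p]] and [F p]] and [F not [F false]]]]

E
E or T
T or T
F or T
p or T
p or T and F
p or T and F and F
p or F and F and F
p or p and F and F
p or p and p and F
p or p and p and not F
p or p and p and not false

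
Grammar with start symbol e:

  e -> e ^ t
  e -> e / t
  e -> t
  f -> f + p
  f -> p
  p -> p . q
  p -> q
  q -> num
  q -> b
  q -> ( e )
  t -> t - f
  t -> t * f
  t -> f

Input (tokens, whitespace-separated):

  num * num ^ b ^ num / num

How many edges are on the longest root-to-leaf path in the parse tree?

[e [e [e [e [t [t [f [p [q num]]]] * [f [p [q num]]]]] ^ [t [f [p [q b]]]]] ^ [t [f [p [q num]]]]] / [t [f [p [q num]]]]]

9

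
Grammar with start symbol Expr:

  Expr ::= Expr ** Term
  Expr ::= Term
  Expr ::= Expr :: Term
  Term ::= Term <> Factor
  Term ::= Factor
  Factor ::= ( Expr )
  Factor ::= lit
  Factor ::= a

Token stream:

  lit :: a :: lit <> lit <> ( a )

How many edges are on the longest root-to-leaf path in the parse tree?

6

[Expr [Expr [Expr [Term [Factor lit]]] :: [Term [Factor a]]] :: [Term [Term [Term [Factor lit]] <> [Factor lit]] <> [Factor ( [Expr [Term [Factor a]]] )]]]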